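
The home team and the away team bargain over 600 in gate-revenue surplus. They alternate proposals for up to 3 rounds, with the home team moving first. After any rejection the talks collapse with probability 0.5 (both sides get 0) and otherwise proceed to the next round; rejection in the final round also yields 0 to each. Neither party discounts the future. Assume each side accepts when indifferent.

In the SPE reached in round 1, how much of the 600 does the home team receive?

By backward induction:
Round 3 (the home team proposes): rejection yields 0 for the away team; the home team offers 0 and keeps 600.
Round 2 (the away team proposes): rejecting gives the home team an expected 0.5 × 600 = 300, so the away team offers 300, keeping 300.
Round 1 (the home team proposes): rejecting gives the away team an expected 0.5 × 300 = 150. The home team offers 150 and keeps 600 − 150 = 450.

450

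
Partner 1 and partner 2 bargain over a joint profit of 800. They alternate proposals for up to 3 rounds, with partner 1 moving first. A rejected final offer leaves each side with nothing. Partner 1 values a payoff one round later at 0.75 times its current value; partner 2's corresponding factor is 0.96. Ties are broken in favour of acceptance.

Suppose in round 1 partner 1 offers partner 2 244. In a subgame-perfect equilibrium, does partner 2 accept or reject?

Work out partner 2's continuation value if the offer is rejected.
Round 3 (partner 1 proposes): partner 2 will accept anything ≥ 0, so partner 1 offers 0 and keeps 800.
Round 2 (partner 2 proposes): partner 1 can get 800 next round, worth 0.75 × 800 = 600 now; partner 2 offers that and keeps 200.
So by rejecting in round 1, partner 2 gets 200 next round, worth 0.96 × 200 = 192 now.
Offer 244 ≥ 192, so partner 2 accepts.

Accept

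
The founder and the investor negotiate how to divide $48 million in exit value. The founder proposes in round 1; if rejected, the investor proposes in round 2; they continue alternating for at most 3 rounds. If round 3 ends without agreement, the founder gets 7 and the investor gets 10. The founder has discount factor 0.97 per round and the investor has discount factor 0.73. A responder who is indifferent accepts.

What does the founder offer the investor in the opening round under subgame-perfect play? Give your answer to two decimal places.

Round 3 (the founder proposes): the investor gets 10 if talks fail, so the founder offers 10 and keeps 38.
Round 2 (the investor proposes): the founder can get 38 next round, worth 0.97 × 38 = 36.86 now. The investor offers 36.86 and keeps 48 − 36.86 = 11.14.
Round 1 (the founder proposes): the investor can get 11.14 next round, worth 0.73 × 11.14 = 8.1322 now; the founder offers that and keeps 39.8678.

8.13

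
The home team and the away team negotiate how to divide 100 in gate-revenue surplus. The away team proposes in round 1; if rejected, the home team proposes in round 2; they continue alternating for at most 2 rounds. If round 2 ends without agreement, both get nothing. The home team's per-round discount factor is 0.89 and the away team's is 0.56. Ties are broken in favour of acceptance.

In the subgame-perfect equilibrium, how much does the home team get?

Work backward from the last round.
Round 2 (the home team proposes): rejection yields 0 for the away team; the home team offers 0 and keeps 100.
Round 1 (the away team proposes): the home team can get 100 next round, worth 0.89 × 100 = 89 now; the away team offers that and keeps 11.

89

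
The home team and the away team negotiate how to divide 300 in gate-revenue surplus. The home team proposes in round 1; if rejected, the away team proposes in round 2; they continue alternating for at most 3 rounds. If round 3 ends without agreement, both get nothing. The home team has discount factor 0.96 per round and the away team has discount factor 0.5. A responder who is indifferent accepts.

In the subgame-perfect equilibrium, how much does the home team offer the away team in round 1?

6

Work backward from the last round.
Round 3 (the home team proposes): the away team will accept anything ≥ 0, so the home team offers 0 and keeps 300.
Round 2 (the away team proposes): the home team can get 300 next round, worth 0.96 × 300 = 288 now; the away team offers that and keeps 12.
Round 1 (the home team proposes): the away team can get 12 next round, worth 0.5 × 12 = 6 now. The home team offers 6 and keeps 300 − 6 = 294.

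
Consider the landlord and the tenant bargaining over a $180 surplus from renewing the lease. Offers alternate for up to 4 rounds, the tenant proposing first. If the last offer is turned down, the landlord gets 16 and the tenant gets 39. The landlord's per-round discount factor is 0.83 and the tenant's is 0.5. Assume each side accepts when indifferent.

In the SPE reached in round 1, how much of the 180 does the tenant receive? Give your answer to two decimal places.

Round 4 (the landlord proposes): the tenant gets 39 if talks fail, so the landlord offers 39 and keeps 141.
Round 3 (the tenant proposes): the landlord can get 141 next round, worth 0.83 × 141 = 117.03 now. The tenant offers 117.03 and keeps 180 − 117.03 = 62.97.
Round 2 (the landlord proposes): the tenant can get 62.97 next round, worth 0.5 × 62.97 = 31.485 now; the landlord offers that and keeps 148.515.
Round 1 (the tenant proposes): the landlord can get 148.515 next round, worth 0.83 × 148.515 = 123.26745 now; the tenant offers that and keeps 56.73255.

56.73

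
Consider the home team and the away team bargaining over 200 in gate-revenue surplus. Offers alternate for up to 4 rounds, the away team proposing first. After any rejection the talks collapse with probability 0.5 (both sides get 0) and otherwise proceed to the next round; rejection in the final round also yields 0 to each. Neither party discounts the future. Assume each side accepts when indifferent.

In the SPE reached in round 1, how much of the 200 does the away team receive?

125

Round 4 (the home team proposes): rejection yields 0 for the away team; the home team offers 0 and keeps 200.
Round 3 (the away team proposes): rejecting gives the home team an expected 0.5 × 200 = 100. The away team offers 100 and keeps 200 − 100 = 100.
Round 2 (the home team proposes): rejecting gives the away team an expected 0.5 × 100 = 50. The home team offers 50 and keeps 200 − 50 = 150.
Round 1 (the away team proposes): rejecting gives the home team an expected 0.5 × 150 = 75; the away team offers that and keeps 125.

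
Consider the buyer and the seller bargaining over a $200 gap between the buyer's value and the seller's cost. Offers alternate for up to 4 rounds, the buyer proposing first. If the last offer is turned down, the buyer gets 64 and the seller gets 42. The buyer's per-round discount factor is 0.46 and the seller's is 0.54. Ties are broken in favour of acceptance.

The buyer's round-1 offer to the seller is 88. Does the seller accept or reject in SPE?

Round 4 (the seller proposes): the buyer gets 64 if talks fail, so the seller offers 64 and keeps 136.
Round 3 (the buyer proposes): the seller can get 136 next round, worth 0.54 × 136 = 73.44 now, so the buyer offers 73.44, keeping 126.56.
Round 2 (the seller proposes): the buyer can get 126.56 next round, worth 0.46 × 126.56 = 58.2176 now, so the seller offers 58.2176, keeping 141.7824.
So by rejecting in round 1, the seller gets 141.7824 next round, worth 0.54 × 141.7824 = 76.562496 now.
Offer 88 ≥ 76.562496, so the seller accepts.

Accept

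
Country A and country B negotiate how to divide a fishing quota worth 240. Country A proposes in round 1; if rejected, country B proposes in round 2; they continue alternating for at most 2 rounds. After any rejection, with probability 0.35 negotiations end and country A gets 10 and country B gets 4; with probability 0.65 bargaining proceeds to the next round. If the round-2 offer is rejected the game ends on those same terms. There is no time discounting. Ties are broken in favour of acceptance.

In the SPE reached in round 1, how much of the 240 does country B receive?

Round 2 (country B proposes): country A gets 10 if talks fail, so country B offers 10 and keeps 230.
Round 1 (country A proposes): rejecting gives country B an expected 0.65 × 230 + 0.35 × 4 = 150.9; country A offers that and keeps 89.1.

150.9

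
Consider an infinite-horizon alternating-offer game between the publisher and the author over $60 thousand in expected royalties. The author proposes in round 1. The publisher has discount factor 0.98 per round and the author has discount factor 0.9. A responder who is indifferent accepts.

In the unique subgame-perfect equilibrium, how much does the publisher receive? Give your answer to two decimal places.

Let x be the author's share when the author proposes and y be the publisher's share when the publisher proposes.
The publisher accepts iff offered ≥ 0.98·y, so x = 60 − 0.98y. Symmetrically y = 60 − 0.9x.
Substituting: x = 60 − 0.98(60 − 0.9x), giving x(1 − 0.9·0.98) = 60(1 − 0.98).
So x = 60 × 0.02 / 0.118 ≈ 10.1695, and the publisher receives 60 − x ≈ 49.8305.

49.83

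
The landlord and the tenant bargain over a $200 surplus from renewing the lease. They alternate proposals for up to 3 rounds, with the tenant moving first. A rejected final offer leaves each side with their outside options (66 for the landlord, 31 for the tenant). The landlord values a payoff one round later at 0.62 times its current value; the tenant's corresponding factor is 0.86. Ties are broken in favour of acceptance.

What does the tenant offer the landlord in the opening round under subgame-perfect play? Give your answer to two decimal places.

Round 3 (the tenant proposes): the landlord gets 66 if talks fail, so the tenant offers 66 and keeps 134.
Round 2 (the landlord proposes): the tenant can get 134 next round, worth 0.86 × 134 = 115.24 now. The landlord offers 115.24 and keeps 200 − 115.24 = 84.76.
Round 1 (the tenant proposes): the landlord can get 84.76 next round, worth 0.62 × 84.76 = 52.5512 now. The tenant offers 52.5512 and keeps 200 − 52.5512 = 147.4488.

52.55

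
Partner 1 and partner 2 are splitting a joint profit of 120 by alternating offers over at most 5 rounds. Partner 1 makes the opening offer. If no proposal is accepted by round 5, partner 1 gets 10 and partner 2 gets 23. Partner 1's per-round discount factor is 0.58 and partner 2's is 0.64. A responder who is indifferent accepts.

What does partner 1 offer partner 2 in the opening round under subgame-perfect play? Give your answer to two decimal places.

47.40

Round 5 (partner 1 proposes): partner 2 gets 23 if talks fail, so partner 1 offers 23 and keeps 97.
Round 4 (partner 2 proposes): partner 1 can get 97 next round, worth 0.58 × 97 = 56.26 now; partner 2 offers that and keeps 63.74.
Round 3 (partner 1 proposes): partner 2 can get 63.74 next round, worth 0.64 × 63.74 = 40.7936 now; partner 1 offers that and keeps 79.2064.
Round 2 (partner 2 proposes): partner 1 can get 79.2064 next round, worth 0.58 × 79.2064 = 45.939712 now. Partner 2 offers 45.939712 and keeps 120 − 45.939712 = 74.060288.
Round 1 (partner 1 proposes): partner 2 can get 74.060288 next round, worth 0.64 × 74.060288 = 47.39858432 now, so partner 1 offers 47.39858432, keeping 72.60141568.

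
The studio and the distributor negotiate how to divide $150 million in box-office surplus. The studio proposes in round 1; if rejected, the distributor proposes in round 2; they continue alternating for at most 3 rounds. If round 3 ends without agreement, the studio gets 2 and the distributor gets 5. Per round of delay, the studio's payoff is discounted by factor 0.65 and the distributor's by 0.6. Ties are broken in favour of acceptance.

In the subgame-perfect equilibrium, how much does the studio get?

Round 3 (the studio proposes): the distributor gets 5 if talks fail, so the studio offers 5 and keeps 145.
Round 2 (the distributor proposes): the studio can get 145 next round, worth 0.65 × 145 = 94.25 now, so the distributor offers 94.25, keeping 55.75.
Round 1 (the studio proposes): the distributor can get 55.75 next round, worth 0.6 × 55.75 = 33.45 now, so the studio offers 33.45, keeping 116.55.

116.55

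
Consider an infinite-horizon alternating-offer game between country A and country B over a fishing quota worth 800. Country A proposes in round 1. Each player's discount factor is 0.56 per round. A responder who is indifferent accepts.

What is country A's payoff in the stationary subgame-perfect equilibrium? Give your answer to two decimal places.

512.82

Let x be country A's share when country A proposes and y be country B's share when country B proposes.
Country B accepts iff offered ≥ 0.56·y, so x = 800 − 0.56y. Symmetrically y = 800 − 0.56x.
Substituting: x = 800 − 0.56(800 − 0.56x), giving x(1 − 0.56·0.56) = 800(1 − 0.56).
So x = 800 × 0.44 / 0.6864 ≈ 512.8205, and country B receives 800 − x ≈ 287.1795.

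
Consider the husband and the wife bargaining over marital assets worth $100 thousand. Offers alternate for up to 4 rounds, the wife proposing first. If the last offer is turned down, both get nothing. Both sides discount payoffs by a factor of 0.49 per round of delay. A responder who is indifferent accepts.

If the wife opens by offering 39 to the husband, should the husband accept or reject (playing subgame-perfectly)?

Accept

Round 4 (the husband proposes): the wife will accept anything ≥ 0, so the husband offers 0 and keeps 100.
Round 3 (the wife proposes): the husband can get 100 next round, worth 0.49 × 100 = 49 now. The wife offers 49 and keeps 100 − 49 = 51.
Round 2 (the husband proposes): the wife can get 51 next round, worth 0.49 × 51 = 24.99 now. The husband offers 24.99 and keeps 100 − 24.99 = 75.01.
So by rejecting in round 1, the husband gets 75.01 next round, worth 0.49 × 75.01 = 36.7549 now.
Offer 39 ≥ 36.7549, so the husband accepts.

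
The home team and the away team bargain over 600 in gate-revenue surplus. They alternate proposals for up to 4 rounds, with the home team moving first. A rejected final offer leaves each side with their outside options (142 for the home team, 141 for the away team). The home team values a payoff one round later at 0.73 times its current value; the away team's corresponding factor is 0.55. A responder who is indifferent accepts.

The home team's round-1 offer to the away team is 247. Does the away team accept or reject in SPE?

Round 4 (the away team proposes): the home team gets 142 if talks fail, so the away team offers 142 and keeps 458.
Round 3 (the home team proposes): the away team can get 458 next round, worth 0.55 × 458 = 251.9 now; the home team offers that and keeps 348.1.
Round 2 (the away team proposes): the home team can get 348.1 next round, worth 0.73 × 348.1 = 254.113 now, so the away team offers 254.113, keeping 345.887.
So by rejecting in round 1, the away team gets 345.887 next round, worth 0.55 × 345.887 = 190.23785 now.
Offer 247 ≥ 190.23785, so the away team accepts.

Accept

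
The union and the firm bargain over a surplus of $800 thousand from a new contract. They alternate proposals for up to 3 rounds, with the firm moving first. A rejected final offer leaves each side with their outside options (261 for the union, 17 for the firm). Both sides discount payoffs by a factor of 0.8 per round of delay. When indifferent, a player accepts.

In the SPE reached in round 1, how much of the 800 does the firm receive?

504.96

Solve by backward induction from round 3.
Round 3 (the firm proposes): the union gets 261 if talks fail, so the firm offers 261 and keeps 539.
Round 2 (the union proposes): the firm can get 539 next round, worth 0.8 × 539 = 431.2 now; the union offers that and keeps 368.8.
Round 1 (the firm proposes): the union can get 368.8 next round, worth 0.8 × 368.8 = 295.04 now; the firm offers that and keeps 504.96.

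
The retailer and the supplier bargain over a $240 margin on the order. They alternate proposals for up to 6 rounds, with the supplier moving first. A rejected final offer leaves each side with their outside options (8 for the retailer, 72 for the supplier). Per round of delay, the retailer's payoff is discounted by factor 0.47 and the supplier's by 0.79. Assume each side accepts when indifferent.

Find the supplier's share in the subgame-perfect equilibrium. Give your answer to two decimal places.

196.63

Round 6 (the retailer proposes): the supplier gets 72 if talks fail, so the retailer offers 72 and keeps 168.
Round 5 (the supplier proposes): the retailer can get 168 next round, worth 0.47 × 168 = 78.96 now; the supplier offers that and keeps 161.04.
Round 4 (the retailer proposes): the supplier can get 161.04 next round, worth 0.79 × 161.04 = 127.2216 now, so the retailer offers 127.2216, keeping 112.7784.
Round 3 (the supplier proposes): the retailer can get 112.7784 next round, worth 0.47 × 112.7784 = 53.005848 now, so the supplier offers 53.005848, keeping 186.994152.
Round 2 (the retailer proposes): the supplier can get 186.994152 next round, worth 0.79 × 186.994152 = 147.72538008 now. The retailer offers 147.72538008 and keeps 240 − 147.72538008 = 92.27461992.
Round 1 (the supplier proposes): the retailer can get 92.27461992 next round, worth 0.47 × 92.27461992 = 43.3690713624 now; the supplier offers that and keeps 196.6309286376.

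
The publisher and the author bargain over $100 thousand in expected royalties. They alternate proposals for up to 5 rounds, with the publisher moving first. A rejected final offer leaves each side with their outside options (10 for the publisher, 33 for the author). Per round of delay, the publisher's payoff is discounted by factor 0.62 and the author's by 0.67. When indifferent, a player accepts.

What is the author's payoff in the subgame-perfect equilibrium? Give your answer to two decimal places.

Round 5 (the publisher proposes): the author gets 33 if talks fail, so the publisher offers 33 and keeps 67.
Round 4 (the author proposes): the publisher can get 67 next round, worth 0.62 × 67 = 41.54 now. The author offers 41.54 and keeps 100 − 41.54 = 58.46.
Round 3 (the publisher proposes): the author can get 58.46 next round, worth 0.67 × 58.46 = 39.1682 now; the publisher offers that and keeps 60.8318.
Round 2 (the author proposes): the publisher can get 60.8318 next round, worth 0.62 × 60.8318 = 37.715716 now, so the author offers 37.715716, keeping 62.284284.
Round 1 (the publisher proposes): the author can get 62.284284 next round, worth 0.67 × 62.284284 = 41.73047028 now; the publisher offers that and keeps 58.26952972.

41.73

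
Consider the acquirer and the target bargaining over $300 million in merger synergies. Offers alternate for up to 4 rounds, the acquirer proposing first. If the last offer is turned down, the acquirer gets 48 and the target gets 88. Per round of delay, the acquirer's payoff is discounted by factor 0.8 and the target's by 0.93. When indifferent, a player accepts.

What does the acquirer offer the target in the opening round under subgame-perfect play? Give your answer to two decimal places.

Round 4 (the target proposes): the acquirer gets 48 if talks fail, so the target offers 48 and keeps 252.
Round 3 (the acquirer proposes): the target can get 252 next round, worth 0.93 × 252 = 234.36 now; the acquirer offers that and keeps 65.64.
Round 2 (the target proposes): the acquirer can get 65.64 next round, worth 0.8 × 65.64 = 52.512 now, so the target offers 52.512, keeping 247.488.
Round 1 (the acquirer proposes): the target can get 247.488 next round, worth 0.93 × 247.488 = 230.16384 now, so the acquirer offers 230.16384, keeping 69.83616.

230.16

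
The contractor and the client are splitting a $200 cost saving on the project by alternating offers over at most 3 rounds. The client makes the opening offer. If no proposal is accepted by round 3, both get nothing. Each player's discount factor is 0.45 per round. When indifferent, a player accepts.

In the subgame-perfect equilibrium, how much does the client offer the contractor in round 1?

49.5

By backward induction:
Round 3 (the client proposes): rejection yields 0 for the contractor; the client offers 0 and keeps 200.
Round 2 (the contractor proposes): the client can get 200 next round, worth 0.45 × 200 = 90 now, so the contractor offers 90, keeping 110.
Round 1 (the client proposes): the contractor can get 110 next round, worth 0.45 × 110 = 49.5 now; the client offers that and keeps 150.5.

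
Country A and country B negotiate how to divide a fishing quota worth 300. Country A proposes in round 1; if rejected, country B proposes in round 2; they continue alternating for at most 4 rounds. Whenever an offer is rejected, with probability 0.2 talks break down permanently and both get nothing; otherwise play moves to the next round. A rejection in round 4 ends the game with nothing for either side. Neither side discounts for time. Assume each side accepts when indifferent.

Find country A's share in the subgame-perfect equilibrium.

Round 4 (country B proposes): rejection yields 0 for country A; country B offers 0 and keeps 300.
Round 3 (country A proposes): rejecting gives country B an expected 0.8 × 300 = 240. Country A offers 240 and keeps 300 − 240 = 60.
Round 2 (country B proposes): rejecting gives country A an expected 0.8 × 60 = 48, so country B offers 48, keeping 252.
Round 1 (country A proposes): rejecting gives country B an expected 0.8 × 252 = 201.6, so country A offers 201.6, keeping 98.4.

98.4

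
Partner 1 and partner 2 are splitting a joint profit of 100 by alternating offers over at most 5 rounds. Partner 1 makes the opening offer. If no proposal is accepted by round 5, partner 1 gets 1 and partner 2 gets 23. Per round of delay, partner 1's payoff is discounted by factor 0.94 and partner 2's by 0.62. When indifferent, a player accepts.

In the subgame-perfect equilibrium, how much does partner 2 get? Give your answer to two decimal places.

13.70

Round 5 (partner 1 proposes): partner 2 gets 23 if talks fail, so partner 1 offers 23 and keeps 77.
Round 4 (partner 2 proposes): partner 1 can get 77 next round, worth 0.94 × 77 = 72.38 now. Partner 2 offers 72.38 and keeps 100 − 72.38 = 27.62.
Round 3 (partner 1 proposes): partner 2 can get 27.62 next round, worth 0.62 × 27.62 = 17.1244 now; partner 1 offers that and keeps 82.8756.
Round 2 (partner 2 proposes): partner 1 can get 82.8756 next round, worth 0.94 × 82.8756 = 77.903064 now. Partner 2 offers 77.903064 and keeps 100 − 77.903064 = 22.096936.
Round 1 (partner 1 proposes): partner 2 can get 22.096936 next round, worth 0.62 × 22.096936 = 13.70010032 now. Partner 1 offers 13.70010032 and keeps 100 − 13.70010032 = 86.29989968.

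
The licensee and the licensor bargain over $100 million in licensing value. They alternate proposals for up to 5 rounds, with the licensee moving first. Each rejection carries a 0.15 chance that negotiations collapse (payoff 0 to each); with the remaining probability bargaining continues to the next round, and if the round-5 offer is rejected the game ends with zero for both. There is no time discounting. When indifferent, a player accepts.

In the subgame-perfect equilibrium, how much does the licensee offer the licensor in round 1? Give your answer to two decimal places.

By backward induction:
Round 5 (the licensee proposes): rejection yields 0 for the licensor; the licensee offers 0 and keeps 100.
Round 4 (the licensor proposes): rejecting gives the licensee an expected 0.85 × 100 = 85, so the licensor offers 85, keeping 15.
Round 3 (the licensee proposes): rejecting gives the licensor an expected 0.85 × 15 = 12.75; the licensee offers that and keeps 87.25.
Round 2 (the licensor proposes): rejecting gives the licensee an expected 0.85 × 87.25 = 74.1625; the licensor offers that and keeps 25.8375.
Round 1 (the licensee proposes): rejecting gives the licensor an expected 0.85 × 25.8375 = 21.961875. The licensee offers 21.961875 and keeps 100 − 21.961875 = 78.038125.

21.96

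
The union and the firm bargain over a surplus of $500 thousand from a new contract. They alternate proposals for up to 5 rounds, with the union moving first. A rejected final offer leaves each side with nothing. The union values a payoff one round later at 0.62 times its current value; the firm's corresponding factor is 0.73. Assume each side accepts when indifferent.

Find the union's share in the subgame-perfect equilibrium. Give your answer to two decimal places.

Round 5 (the union proposes): rejection yields 0 for the firm; the union offers 0 and keeps 500.
Round 4 (the firm proposes): the union can get 500 next round, worth 0.62 × 500 = 310 now. The firm offers 310 and keeps 500 − 310 = 190.
Round 3 (the union proposes): the firm can get 190 next round, worth 0.73 × 190 = 138.7 now, so the union offers 138.7, keeping 361.3.
Round 2 (the firm proposes): the union can get 361.3 next round, worth 0.62 × 361.3 = 224.006 now; the firm offers that and keeps 275.994.
Round 1 (the union proposes): the firm can get 275.994 next round, worth 0.73 × 275.994 = 201.47562 now; the union offers that and keeps 298.52438.

298.52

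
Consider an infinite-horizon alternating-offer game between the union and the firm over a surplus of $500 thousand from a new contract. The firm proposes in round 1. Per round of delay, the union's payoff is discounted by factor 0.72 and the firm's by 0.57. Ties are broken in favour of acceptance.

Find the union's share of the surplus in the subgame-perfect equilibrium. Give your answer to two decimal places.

In a stationary SPE each proposer offers the other exactly their discounted continuation value.
If the firm keeps x when proposing and the union keeps y when proposing, then x = 500 − 0.72y and y = 500 − 0.57x.
Solving: x = 500(1 − 0.72) / (1 − 0.57·0.72) = 140 / 0.5896 ≈ 237.4491.
The union gets 500 − 237.4491 ≈ 262.5509.

262.55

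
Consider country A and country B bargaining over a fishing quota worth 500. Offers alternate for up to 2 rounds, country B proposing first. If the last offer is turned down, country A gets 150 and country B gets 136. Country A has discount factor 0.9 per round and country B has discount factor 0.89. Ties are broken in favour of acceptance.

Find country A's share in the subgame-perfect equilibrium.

By backward induction:
Round 2 (country A proposes): country B gets 136 if talks fail, so country A offers 136 and keeps 364.
Round 1 (country B proposes): country A can get 364 next round, worth 0.9 × 364 = 327.6 now, so country B offers 327.6, keeping 172.4.

327.6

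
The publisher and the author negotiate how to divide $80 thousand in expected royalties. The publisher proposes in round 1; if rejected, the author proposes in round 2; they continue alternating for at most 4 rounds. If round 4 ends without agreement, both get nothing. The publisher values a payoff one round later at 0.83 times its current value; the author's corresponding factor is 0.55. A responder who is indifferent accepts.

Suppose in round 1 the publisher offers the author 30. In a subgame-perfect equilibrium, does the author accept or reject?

Round 4 (the author proposes): the publisher will accept anything ≥ 0, so the author offers 0 and keeps 80.
Round 3 (the publisher proposes): the author can get 80 next round, worth 0.55 × 80 = 44 now, so the publisher offers 44, keeping 36.
Round 2 (the author proposes): the publisher can get 36 next round, worth 0.83 × 36 = 29.88 now. The author offers 29.88 and keeps 80 − 29.88 = 50.12.
So by rejecting in round 1, the author gets 50.12 next round, worth 0.55 × 50.12 = 27.566 now.
Offer 30 ≥ 27.566, so the author accepts.

Accept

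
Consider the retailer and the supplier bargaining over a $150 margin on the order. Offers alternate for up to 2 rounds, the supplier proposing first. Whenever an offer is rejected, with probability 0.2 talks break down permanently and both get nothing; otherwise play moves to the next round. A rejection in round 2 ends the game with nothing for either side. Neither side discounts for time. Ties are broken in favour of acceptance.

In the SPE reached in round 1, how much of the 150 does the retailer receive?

By backward induction:
Round 2 (the retailer proposes): the supplier will accept anything ≥ 0, so the retailer offers 0 and keeps 150.
Round 1 (the supplier proposes): rejecting gives the retailer an expected 0.8 × 150 = 120. The supplier offers 120 and keeps 150 − 120 = 30.

120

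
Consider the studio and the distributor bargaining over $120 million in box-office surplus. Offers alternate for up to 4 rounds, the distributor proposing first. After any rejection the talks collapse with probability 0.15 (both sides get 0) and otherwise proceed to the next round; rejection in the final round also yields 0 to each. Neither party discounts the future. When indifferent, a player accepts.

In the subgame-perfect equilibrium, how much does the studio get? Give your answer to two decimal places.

By backward induction:
Round 4 (the studio proposes): rejection yields 0 for the distributor; the studio offers 0 and keeps 120.
Round 3 (the distributor proposes): rejecting gives the studio an expected 0.85 × 120 = 102, so the distributor offers 102, keeping 18.
Round 2 (the studio proposes): rejecting gives the distributor an expected 0.85 × 18 = 15.3. The studio offers 15.3 and keeps 120 − 15.3 = 104.7.
Round 1 (the distributor proposes): rejecting gives the studio an expected 0.85 × 104.7 = 88.995; the distributor offers that and keeps 31.005.

89.00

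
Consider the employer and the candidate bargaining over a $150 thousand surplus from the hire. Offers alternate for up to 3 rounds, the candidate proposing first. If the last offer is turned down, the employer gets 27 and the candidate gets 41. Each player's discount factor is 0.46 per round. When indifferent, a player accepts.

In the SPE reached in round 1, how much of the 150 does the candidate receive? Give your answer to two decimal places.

Round 3 (the candidate proposes): the employer gets 27 if talks fail, so the candidate offers 27 and keeps 123.
Round 2 (the employer proposes): the candidate can get 123 next round, worth 0.46 × 123 = 56.58 now; the employer offers that and keeps 93.42.
Round 1 (the candidate proposes): the employer can get 93.42 next round, worth 0.46 × 93.42 = 42.9732 now. The candidate offers 42.9732 and keeps 150 − 42.9732 = 107.0268.

107.03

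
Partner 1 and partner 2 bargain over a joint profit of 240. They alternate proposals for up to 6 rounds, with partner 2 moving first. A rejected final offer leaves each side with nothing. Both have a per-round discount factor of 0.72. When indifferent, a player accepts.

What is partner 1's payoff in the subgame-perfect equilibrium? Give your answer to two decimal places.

119.90

Work backward from the last round.
Round 6 (partner 1 proposes): rejection yields 0 for partner 2; partner 1 offers 0 and keeps 240.
Round 5 (partner 2 proposes): partner 1 can get 240 next round, worth 0.72 × 240 = 172.8 now; partner 2 offers that and keeps 67.2.
Round 4 (partner 1 proposes): partner 2 can get 67.2 next round, worth 0.72 × 67.2 = 48.384 now; partner 1 offers that and keeps 191.616.
Round 3 (partner 2 proposes): partner 1 can get 191.616 next round, worth 0.72 × 191.616 = 137.96352 now, so partner 2 offers 137.96352, keeping 102.03648.
Round 2 (partner 1 proposes): partner 2 can get 102.03648 next round, worth 0.72 × 102.03648 = 73.4662656 now; partner 1 offers that and keeps 166.5337344.
Round 1 (partner 2 proposes): partner 1 can get 166.5337344 next round, worth 0.72 × 166.5337344 = 119.904288768 now; partner 2 offers that and keeps 120.095711232.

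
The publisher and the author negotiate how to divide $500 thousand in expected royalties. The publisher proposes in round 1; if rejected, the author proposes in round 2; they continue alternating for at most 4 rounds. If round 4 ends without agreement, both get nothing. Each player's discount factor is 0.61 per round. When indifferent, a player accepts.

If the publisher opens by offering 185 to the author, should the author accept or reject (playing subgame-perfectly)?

Round 4 (the author proposes): the publisher will accept anything ≥ 0, so the author offers 0 and keeps 500.
Round 3 (the publisher proposes): the author can get 500 next round, worth 0.61 × 500 = 305 now, so the publisher offers 305, keeping 195.
Round 2 (the author proposes): the publisher can get 195 next round, worth 0.61 × 195 = 118.95 now; the author offers that and keeps 381.05.
So by rejecting in round 1, the author gets 381.05 next round, worth 0.61 × 381.05 = 232.4405 now.
Offer 185 < 232.4405, so the author rejects.

Reject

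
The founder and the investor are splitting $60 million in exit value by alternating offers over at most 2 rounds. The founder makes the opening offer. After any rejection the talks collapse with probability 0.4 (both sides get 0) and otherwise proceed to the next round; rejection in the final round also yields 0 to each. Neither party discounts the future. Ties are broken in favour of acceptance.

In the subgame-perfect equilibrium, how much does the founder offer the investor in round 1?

Round 2 (the investor proposes): the founder will accept anything ≥ 0, so the investor offers 0 and keeps 60.
Round 1 (the founder proposes): rejecting gives the investor an expected 0.6 × 60 = 36. The founder offers 36 and keeps 60 − 36 = 24.

36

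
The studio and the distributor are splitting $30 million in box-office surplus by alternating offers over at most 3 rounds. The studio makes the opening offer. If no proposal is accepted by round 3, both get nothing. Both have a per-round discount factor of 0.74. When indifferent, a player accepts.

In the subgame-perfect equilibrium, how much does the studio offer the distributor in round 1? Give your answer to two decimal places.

Round 3 (the studio proposes): rejection yields 0 for the distributor; the studio offers 0 and keeps 30.
Round 2 (the distributor proposes): the studio can get 30 next round, worth 0.74 × 30 = 22.2 now, so the distributor offers 22.2, keeping 7.8.
Round 1 (the studio proposes): the distributor can get 7.8 next round, worth 0.74 × 7.8 = 5.772 now; the studio offers that and keeps 24.228.

5.77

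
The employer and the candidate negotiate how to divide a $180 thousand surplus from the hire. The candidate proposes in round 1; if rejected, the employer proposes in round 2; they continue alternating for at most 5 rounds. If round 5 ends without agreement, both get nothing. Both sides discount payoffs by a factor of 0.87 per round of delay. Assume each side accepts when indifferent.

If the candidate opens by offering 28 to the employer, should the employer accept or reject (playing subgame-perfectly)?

Reject

Round 5 (the candidate proposes): the employer will accept anything ≥ 0, so the candidate offers 0 and keeps 180.
Round 4 (the employer proposes): the candidate can get 180 next round, worth 0.87 × 180 = 156.6 now; the employer offers that and keeps 23.4.
Round 3 (the candidate proposes): the employer can get 23.4 next round, worth 0.87 × 23.4 = 20.358 now, so the candidate offers 20.358, keeping 159.642.
Round 2 (the employer proposes): the candidate can get 159.642 next round, worth 0.87 × 159.642 = 138.88854 now. The employer offers 138.88854 and keeps 180 − 138.88854 = 41.11146.
So by rejecting in round 1, the employer gets 41.11146 next round, worth 0.87 × 41.11146 = 35.7669702 now.
Offer 28 < 35.7669702, so the employer rejects.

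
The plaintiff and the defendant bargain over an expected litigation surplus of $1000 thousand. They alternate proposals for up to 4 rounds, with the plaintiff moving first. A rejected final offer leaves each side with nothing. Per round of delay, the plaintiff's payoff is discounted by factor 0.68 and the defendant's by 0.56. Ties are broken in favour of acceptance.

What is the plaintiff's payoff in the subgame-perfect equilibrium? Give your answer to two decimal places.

607.55

Round 4 (the defendant proposes): the plaintiff will accept anything ≥ 0, so the defendant offers 0 and keeps 1000.
Round 3 (the plaintiff proposes): the defendant can get 1000 next round, worth 0.56 × 1000 = 560 now. The plaintiff offers 560 and keeps 1000 − 560 = 440.
Round 2 (the defendant proposes): the plaintiff can get 440 next round, worth 0.68 × 440 = 299.2 now. The defendant offers 299.2 and keeps 1000 − 299.2 = 700.8.
Round 1 (the plaintiff proposes): the defendant can get 700.8 next round, worth 0.56 × 700.8 = 392.448 now, so the plaintiff offers 392.448, keeping 607.552.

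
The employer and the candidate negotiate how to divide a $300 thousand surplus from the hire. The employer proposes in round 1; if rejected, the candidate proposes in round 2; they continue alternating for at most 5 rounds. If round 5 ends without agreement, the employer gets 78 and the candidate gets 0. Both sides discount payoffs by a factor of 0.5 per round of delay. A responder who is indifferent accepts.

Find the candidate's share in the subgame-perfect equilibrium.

93.75

By backward induction:
Round 5 (the employer proposes): rejection yields 0 for the candidate; the employer offers 0 and keeps 300.
Round 4 (the candidate proposes): the employer can get 300 next round, worth 0.5 × 300 = 150 now; the candidate offers that and keeps 150.
Round 3 (the employer proposes): the candidate can get 150 next round, worth 0.5 × 150 = 75 now; the employer offers that and keeps 225.
Round 2 (the candidate proposes): the employer can get 225 next round, worth 0.5 × 225 = 112.5 now, so the candidate offers 112.5, keeping 187.5.
Round 1 (the employer proposes): the candidate can get 187.5 next round, worth 0.5 × 187.5 = 93.75 now, so the employer offers 93.75, keeping 206.25.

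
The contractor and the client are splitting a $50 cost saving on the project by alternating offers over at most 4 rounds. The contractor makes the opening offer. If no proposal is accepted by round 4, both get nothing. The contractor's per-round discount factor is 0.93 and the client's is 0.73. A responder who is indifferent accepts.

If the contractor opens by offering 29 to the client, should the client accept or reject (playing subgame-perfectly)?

Round 4 (the client proposes): rejection yields 0 for the contractor; the client offers 0 and keeps 50.
Round 3 (the contractor proposes): the client can get 50 next round, worth 0.73 × 50 = 36.5 now. The contractor offers 36.5 and keeps 50 − 36.5 = 13.5.
Round 2 (the client proposes): the contractor can get 13.5 next round, worth 0.93 × 13.5 = 12.555 now; the client offers that and keeps 37.445.
So by rejecting in round 1, the client gets 37.445 next round, worth 0.73 × 37.445 = 27.33485 now.
Offer 29 ≥ 27.33485, so the client accepts.

Accept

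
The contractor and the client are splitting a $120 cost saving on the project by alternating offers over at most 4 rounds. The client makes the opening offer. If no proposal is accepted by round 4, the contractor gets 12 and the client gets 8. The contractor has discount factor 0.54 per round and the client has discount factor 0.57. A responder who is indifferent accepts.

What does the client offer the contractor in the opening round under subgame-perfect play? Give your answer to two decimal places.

Round 4 (the contractor proposes): the client gets 8 if talks fail, so the contractor offers 8 and keeps 112.
Round 3 (the client proposes): the contractor can get 112 next round, worth 0.54 × 112 = 60.48 now; the client offers that and keeps 59.52.
Round 2 (the contractor proposes): the client can get 59.52 next round, worth 0.57 × 59.52 = 33.9264 now, so the contractor offers 33.9264, keeping 86.0736.
Round 1 (the client proposes): the contractor can get 86.0736 next round, worth 0.54 × 86.0736 = 46.479744 now, so the client offers 46.479744, keeping 73.520256.

46.48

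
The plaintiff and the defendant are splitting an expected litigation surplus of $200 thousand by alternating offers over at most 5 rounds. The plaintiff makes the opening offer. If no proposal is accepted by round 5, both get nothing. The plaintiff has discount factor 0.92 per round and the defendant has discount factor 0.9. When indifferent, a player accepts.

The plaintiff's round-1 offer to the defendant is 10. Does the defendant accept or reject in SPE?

Reject

Work out the defendant's continuation value if the offer is rejected.
Round 5 (the plaintiff proposes): the defendant will accept anything ≥ 0, so the plaintiff offers 0 and keeps 200.
Round 4 (the defendant proposes): the plaintiff can get 200 next round, worth 0.92 × 200 = 184 now; the defendant offers that and keeps 16.
Round 3 (the plaintiff proposes): the defendant can get 16 next round, worth 0.9 × 16 = 14.4 now, so the plaintiff offers 14.4, keeping 185.6.
Round 2 (the defendant proposes): the plaintiff can get 185.6 next round, worth 0.92 × 185.6 = 170.752 now. The defendant offers 170.752 and keeps 200 − 170.752 = 29.248.
So by rejecting in round 1, the defendant gets 29.248 next round, worth 0.9 × 29.248 = 26.3232 now.
Offer 10 < 26.3232, so the defendant rejects.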